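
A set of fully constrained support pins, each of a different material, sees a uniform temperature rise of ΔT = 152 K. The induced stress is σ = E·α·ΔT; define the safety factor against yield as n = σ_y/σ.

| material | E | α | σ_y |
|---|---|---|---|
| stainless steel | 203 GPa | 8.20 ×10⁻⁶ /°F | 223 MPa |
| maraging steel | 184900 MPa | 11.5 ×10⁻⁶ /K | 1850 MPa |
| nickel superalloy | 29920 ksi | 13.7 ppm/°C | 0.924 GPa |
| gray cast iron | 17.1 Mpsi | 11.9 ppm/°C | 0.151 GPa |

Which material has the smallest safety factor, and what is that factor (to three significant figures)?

Per material, after unit conversion:
  stainless steel: E = 203.0, α = 14.8, σ_y = 223.0 → σ = 455 MPa, n = 0.490
  maraging steel: E = 184.9, α = 11.5, σ_y = 1850 → σ = 323 MPa, n = 5.72
  nickel superalloy: E = 206.3, α = 13.7, σ_y = 924.0 → σ = 430 MPa, n = 2.15
  gray cast iron: E = 117.9, α = 11.9, σ_y = 151.0 → σ = 213 MPa, n = 0.708
The minimum is stainless steel at n = 0.490.

stainless steel, n = 0.490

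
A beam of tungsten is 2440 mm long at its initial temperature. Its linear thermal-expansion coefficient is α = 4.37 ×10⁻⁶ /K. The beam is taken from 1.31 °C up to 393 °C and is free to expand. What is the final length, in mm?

ΔT = 393 − 1.31 = 391.7 K.
ΔL = α·L₀·ΔT = 4.37×10⁻⁶ × 2440 mm × 391.7 K = 4.18 mm.
L = L₀ + ΔL = 2440 + 4.18 = 2444.2 mm.

2444.2 mm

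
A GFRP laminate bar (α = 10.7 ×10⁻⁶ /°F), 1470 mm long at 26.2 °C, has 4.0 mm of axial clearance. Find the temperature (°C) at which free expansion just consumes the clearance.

α = 10.7×10⁻⁶/°F × 9/5 = 19.3×10⁻⁶/K.
α·L₀·ΔT = 4.0 mm ⇒ ΔT = 4.0 / (19.3×10⁻⁶ × 1470.0) = 141.3 K.
T = 26.2 + 141.3 = 167.5 °C.

167 °C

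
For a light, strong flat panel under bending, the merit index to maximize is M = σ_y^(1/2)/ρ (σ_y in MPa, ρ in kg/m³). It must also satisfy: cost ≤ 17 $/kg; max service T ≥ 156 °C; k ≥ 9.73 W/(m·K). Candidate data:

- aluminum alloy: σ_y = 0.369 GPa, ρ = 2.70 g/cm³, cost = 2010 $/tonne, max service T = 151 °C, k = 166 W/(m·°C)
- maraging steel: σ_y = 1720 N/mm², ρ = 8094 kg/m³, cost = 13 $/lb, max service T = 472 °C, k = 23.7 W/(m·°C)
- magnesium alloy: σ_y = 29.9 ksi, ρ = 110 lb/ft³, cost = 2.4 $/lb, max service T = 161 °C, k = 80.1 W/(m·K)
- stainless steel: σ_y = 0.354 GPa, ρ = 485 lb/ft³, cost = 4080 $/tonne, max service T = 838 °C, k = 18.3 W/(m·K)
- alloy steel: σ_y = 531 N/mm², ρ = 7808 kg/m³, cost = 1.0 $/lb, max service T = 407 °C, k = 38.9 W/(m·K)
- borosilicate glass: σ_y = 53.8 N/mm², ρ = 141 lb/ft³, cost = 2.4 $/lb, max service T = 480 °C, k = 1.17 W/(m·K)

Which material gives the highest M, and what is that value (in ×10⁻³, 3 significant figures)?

magnesium alloy, M = 8.15×10⁻³

Screen on constraints: cost ≤ 17 $/kg; max service T ≥ 156 °C; k ≥ 9.73 W/(m·K). Survivors: magnesium alloy, stainless steel, alloy steel.
In SI units:
  magnesium alloy: σ_y = 206.2 MPa, ρ = 1762 kg/m³
  stainless steel: σ_y = 354.0 MPa, ρ = 7769 kg/m³
  alloy steel: σ_y = 531.0 MPa, ρ = 7808 kg/m³
  magnesium alloy: M = 8.15×10⁻³
  alloy steel: M = 2.95×10⁻³
  stainless steel: M = 2.42×10⁻³
Magnesium alloy ranks first.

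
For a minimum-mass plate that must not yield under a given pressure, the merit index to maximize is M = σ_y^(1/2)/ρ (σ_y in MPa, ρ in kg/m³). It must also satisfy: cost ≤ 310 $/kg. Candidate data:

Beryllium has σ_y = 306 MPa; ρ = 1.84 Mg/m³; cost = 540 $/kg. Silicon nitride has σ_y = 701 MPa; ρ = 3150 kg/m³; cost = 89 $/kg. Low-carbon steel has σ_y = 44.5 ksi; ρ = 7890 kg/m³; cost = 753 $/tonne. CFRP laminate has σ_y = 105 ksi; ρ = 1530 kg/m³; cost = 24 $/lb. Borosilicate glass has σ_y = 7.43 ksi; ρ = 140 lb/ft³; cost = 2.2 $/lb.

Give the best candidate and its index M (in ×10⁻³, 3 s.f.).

CFRP laminate, M = 17.6×10⁻³

Screen on constraints: cost ≤ 310 $/kg. Survivors: silicon nitride, low-carbon steel, CFRP laminate, borosilicate glass.
In SI units:
  silicon nitride: σ_y = 701.0 MPa, ρ = 3150 kg/m³
  low-carbon steel: σ_y = 306.8 MPa, ρ = 7890 kg/m³
  CFRP laminate: σ_y = 723.9 MPa, ρ = 1530 kg/m³
  borosilicate glass: σ_y = 51.23 MPa, ρ = 2243 kg/m³
  CFRP laminate: M = 17.6×10⁻³
  silicon nitride: M = 8.41×10⁻³
  borosilicate glass: M = 3.19×10⁻³
  low-carbon steel: M = 2.22×10⁻³
CFRP laminate has the largest M.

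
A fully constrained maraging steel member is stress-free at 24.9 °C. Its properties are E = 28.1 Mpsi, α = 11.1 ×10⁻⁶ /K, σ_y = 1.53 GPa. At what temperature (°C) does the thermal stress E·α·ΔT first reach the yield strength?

736 °C

E = 28.1 Mpsi = 193.7 GPa.
σ_y = 1.53 GPa = 1530 MPa.
E·α·ΔT = 1530 MPa ⇒ ΔT = 1530 / (193.7×10³ × 11.1×10⁻⁶) = 711.4 K.
T = 24.9 + 711.4 = 736.3 °C.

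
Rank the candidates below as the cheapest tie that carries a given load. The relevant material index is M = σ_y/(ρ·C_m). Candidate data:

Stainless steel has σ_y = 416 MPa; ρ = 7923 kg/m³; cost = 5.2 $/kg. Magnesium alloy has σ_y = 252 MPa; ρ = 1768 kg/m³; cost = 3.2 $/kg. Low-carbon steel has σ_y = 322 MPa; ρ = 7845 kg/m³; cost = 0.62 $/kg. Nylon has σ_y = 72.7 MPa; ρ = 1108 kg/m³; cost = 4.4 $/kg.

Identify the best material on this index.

Per-candidate index values:
  low-carbon steel: M = 66.2 kN·m per $
  magnesium alloy: M = 44.5 kN·m per $
  nylon: M = 14.9 kN·m per $
  stainless steel: M = 10.1 kN·m per $
Low-carbon steel ranks first.

low-carbon steel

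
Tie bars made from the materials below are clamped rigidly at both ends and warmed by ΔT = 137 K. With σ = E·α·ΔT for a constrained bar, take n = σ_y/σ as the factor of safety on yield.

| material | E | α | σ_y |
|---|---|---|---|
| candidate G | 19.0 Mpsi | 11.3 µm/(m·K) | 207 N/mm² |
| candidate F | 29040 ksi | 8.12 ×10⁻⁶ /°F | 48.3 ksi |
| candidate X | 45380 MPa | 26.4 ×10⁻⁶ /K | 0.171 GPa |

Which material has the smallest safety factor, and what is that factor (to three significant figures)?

Per material, after unit conversion:
  candidate G: E = 131.0, α = 11.3, σ_y = 207.0 → σ = 203 MPa, n = 1.02
  candidate F: E = 200.2, α = 14.6, σ_y = 333.0 → σ = 401 MPa, n = 0.831
  candidate X: E = 45.38, α = 26.4, σ_y = 171.0 → σ = 164 MPa, n = 1.04
Candidate F has the lowest safety factor, n = 0.831.

candidate F, n = 0.831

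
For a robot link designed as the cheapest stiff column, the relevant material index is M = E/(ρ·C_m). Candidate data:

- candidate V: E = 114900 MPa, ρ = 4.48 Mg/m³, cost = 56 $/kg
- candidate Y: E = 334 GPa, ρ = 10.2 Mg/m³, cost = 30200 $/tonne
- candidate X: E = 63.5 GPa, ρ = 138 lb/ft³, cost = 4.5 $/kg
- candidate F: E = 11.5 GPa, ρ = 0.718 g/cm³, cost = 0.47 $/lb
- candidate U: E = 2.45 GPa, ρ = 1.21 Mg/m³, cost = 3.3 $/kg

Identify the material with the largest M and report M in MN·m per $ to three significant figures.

Normalizing units and computing the index:
  candidate V: E = 114.9 GPa, ρ = 4480 kg/m³, cost = 56.00 $/kg
  candidate Y: E = 334.0 GPa, ρ = 10200 kg/m³, cost = 30.20 $/kg
  candidate X: E = 63.50 GPa, ρ = 2211 kg/m³, cost = 4.500 $/kg
  candidate F: E = 11.50 GPa, ρ = 718.0 kg/m³, cost = 1.036 $/kg
  candidate U: E = 2.450 GPa, ρ = 1210 kg/m³, cost = 3.300 $/kg
  candidate F: M = 15.5 MN·m per $
  candidate X: M = 6.38 MN·m per $
  candidate Y: M = 1.08 MN·m per $
  candidate U: M = 0.614 MN·m per $
  candidate V: M = 0.458 MN·m per $
Candidate F has the largest M.

candidate F, M = 15.5 MN·m per $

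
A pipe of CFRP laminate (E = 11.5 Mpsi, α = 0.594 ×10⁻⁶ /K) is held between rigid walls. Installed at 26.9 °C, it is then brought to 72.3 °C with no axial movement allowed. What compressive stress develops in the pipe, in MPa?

E = 11.5 Mpsi = 79.29 GPa.
ΔT = 45.40 K. Constrained thermal stress σ = E·α·ΔT = 79.29×10³ MPa × 0.594×10⁻⁶ × 45.40 = 2.14 MPa (compressive).

2.14 MPa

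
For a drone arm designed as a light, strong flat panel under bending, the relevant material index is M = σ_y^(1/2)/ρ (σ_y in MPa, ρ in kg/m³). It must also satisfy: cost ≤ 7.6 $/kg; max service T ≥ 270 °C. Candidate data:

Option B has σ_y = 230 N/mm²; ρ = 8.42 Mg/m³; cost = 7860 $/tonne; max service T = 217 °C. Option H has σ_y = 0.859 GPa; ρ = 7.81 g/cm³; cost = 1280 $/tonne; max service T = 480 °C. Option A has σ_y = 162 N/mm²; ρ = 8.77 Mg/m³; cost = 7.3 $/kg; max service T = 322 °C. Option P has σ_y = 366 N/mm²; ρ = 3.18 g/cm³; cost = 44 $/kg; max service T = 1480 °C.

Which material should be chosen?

Screen on constraints: cost ≤ 7.6 $/kg; max service T ≥ 270 °C. Survivors: option H, option A.
Convert each candidate to consistent units, then evaluate M:
  option H: σ_y = 859.0 MPa, ρ = 7810 kg/m³
  option A: σ_y = 162.0 MPa, ρ = 8770 kg/m³
  option H: M = 3.75×10⁻³
  option A: M = 1.45×10⁻³
Highest index: option H.

option H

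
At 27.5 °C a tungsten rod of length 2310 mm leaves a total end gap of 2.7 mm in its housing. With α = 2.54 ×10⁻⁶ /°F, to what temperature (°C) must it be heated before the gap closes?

α = 2.54×10⁻⁶/°F × 9/5 = 4.57×10⁻⁶/K.
α·L₀·ΔT = 2.7 mm ⇒ ΔT = 2.7 / (4.57×10⁻⁶ × 2310.0) = 255.6 K.
T = 27.5 + 255.6 = 283.1 °C.

283 °C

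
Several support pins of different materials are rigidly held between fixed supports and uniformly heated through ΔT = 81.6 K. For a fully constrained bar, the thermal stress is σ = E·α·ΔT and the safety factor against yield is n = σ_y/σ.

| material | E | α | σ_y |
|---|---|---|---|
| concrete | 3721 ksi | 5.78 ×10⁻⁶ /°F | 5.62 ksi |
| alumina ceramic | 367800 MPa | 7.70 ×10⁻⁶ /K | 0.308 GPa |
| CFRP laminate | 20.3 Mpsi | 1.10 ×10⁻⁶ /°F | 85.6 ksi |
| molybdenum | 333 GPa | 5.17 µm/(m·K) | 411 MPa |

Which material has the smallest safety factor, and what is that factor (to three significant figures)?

alumina ceramic, n = 1.33

Converting E to GPa, α to ×10⁻⁶/K, σ_y to MPa, then σ and n for each:
  concrete: E = 25.66, α = 10.4, σ_y = 38.75 → σ = 21.8 MPa, n = 1.78
  alumina ceramic: E = 367.8, α = 7.70, σ_y = 308.0 → σ = 231 MPa, n = 1.33
  CFRP laminate: E = 140.0, α = 1.98, σ_y = 590.2 → σ = 22.6 MPa, n = 26.1
  molybdenum: E = 333.0, α = 5.17, σ_y = 411.0 → σ = 140 MPa, n = 2.93
Alumina ceramic has the lowest safety factor, n = 1.33.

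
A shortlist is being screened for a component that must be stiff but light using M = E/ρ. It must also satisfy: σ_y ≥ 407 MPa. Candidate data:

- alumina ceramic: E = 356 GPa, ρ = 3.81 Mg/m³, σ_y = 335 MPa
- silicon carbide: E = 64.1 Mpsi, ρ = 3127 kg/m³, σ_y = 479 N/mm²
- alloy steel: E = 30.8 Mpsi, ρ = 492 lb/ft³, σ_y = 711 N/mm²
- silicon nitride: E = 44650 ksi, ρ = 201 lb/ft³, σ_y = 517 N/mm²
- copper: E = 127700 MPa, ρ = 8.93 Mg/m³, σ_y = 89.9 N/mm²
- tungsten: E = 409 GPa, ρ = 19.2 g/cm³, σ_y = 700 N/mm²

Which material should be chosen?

silicon carbide

Screen on constraints: σ_y ≥ 407 MPa. Survivors: silicon carbide, alloy steel, silicon nitride, tungsten.
In SI units:
  silicon carbide: E = 442.0 GPa, ρ = 3127 kg/m³
  alloy steel: E = 212.4 GPa, ρ = 7881 kg/m³
  silicon nitride: E = 307.9 GPa, ρ = 3220 kg/m³
  tungsten: E = 409.0 GPa, ρ = 19200 kg/m³
  silicon carbide: M = 141 MN·m/kg
  silicon nitride: M = 95.6 MN·m/kg
  alloy steel: M = 26.9 MN·m/kg
  tungsten: M = 21.3 MN·m/kg
Highest index: silicon carbide.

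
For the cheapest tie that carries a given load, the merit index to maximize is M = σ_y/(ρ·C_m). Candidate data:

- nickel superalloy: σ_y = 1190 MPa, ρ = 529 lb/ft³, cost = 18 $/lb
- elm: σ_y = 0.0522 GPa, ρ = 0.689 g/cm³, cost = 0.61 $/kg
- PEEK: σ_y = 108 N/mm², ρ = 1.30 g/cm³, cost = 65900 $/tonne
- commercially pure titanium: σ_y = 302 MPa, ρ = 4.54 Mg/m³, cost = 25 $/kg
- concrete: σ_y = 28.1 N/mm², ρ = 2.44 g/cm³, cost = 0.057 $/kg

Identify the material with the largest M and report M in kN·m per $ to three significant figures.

In SI units:
  nickel superalloy: σ_y = 1190 MPa, ρ = 8474 kg/m³, cost = 39.68 $/kg
  elm: σ_y = 52.20 MPa, ρ = 689.0 kg/m³, cost = 0.6100 $/kg
  PEEK: σ_y = 108.0 MPa, ρ = 1300 kg/m³, cost = 65.90 $/kg
  commercially pure titanium: σ_y = 302.0 MPa, ρ = 4540 kg/m³, cost = 25.00 $/kg
  concrete: σ_y = 28.10 MPa, ρ = 2440 kg/m³, cost = 0.05700 $/kg
  concrete: M = 202 kN·m per $
  elm: M = 124 kN·m per $
  nickel superalloy: M = 3.54 kN·m per $
  commercially pure titanium: M = 2.66 kN·m per $
  PEEK: M = 1.26 kN·m per $
The maximum is for concrete.

concrete, M = 202 kN·m per $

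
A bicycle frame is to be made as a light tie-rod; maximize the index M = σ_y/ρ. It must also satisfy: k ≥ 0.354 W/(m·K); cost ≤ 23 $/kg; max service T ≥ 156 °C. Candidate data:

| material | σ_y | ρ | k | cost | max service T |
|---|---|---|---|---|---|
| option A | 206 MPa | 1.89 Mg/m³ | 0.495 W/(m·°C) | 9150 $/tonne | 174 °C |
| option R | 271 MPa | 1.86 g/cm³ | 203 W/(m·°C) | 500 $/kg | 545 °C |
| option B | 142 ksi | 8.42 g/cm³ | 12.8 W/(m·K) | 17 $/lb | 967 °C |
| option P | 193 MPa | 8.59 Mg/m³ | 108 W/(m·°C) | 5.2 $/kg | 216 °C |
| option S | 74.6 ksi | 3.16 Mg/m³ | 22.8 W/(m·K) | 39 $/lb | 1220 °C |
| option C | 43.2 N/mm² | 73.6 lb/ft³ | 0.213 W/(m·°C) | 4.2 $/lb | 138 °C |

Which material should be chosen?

Screen on constraints: k ≥ 0.354 W/(m·K); cost ≤ 23 $/kg; max service T ≥ 156 °C. Survivors: option A, option P.
In SI units:
  option A: σ_y = 206.0 MPa, ρ = 1890 kg/m³
  option P: σ_y = 193.0 MPa, ρ = 8590 kg/m³
  option A: M = 109 kN·m/kg
  option P: M = 22.5 kN·m/kg
Highest index: option A.

option A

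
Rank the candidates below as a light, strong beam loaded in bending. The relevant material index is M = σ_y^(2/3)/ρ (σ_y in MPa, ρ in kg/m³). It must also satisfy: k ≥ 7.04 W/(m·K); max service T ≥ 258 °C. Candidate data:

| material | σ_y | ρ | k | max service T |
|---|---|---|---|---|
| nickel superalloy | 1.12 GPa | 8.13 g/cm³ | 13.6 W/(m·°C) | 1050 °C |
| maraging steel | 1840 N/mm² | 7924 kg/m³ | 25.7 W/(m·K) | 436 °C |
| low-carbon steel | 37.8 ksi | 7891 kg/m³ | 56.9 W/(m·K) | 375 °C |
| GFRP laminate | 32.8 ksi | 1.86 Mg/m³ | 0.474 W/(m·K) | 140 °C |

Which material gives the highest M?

Screen on constraints: k ≥ 7.04 W/(m·K); max service T ≥ 258 °C. Survivors: nickel superalloy, maraging steel, low-carbon steel.
In SI units:
  nickel superalloy: σ_y = 1120 MPa, ρ = 8130 kg/m³
  maraging steel: σ_y = 1840 MPa, ρ = 7924 kg/m³
  low-carbon steel: σ_y = 260.6 MPa, ρ = 7891 kg/m³
  maraging steel: M = 18.9×10⁻³
  nickel superalloy: M = 13.3×10⁻³
  low-carbon steel: M = 5.17×10⁻³
The maximum is for maraging steel.

maraging steel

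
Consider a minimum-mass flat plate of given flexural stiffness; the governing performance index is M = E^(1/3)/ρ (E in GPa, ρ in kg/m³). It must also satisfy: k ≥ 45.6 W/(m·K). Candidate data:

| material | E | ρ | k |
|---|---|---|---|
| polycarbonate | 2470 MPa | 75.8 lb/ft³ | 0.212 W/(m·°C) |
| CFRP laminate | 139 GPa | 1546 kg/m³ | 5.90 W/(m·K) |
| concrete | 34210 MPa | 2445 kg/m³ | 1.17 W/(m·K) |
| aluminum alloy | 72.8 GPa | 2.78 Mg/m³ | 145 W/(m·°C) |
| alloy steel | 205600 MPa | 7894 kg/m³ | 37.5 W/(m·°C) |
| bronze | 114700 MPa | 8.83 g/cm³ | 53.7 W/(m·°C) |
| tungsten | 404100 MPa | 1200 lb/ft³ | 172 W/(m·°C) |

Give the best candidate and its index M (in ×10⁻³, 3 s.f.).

Screen on constraints: k ≥ 45.6 W/(m·K). Survivors: aluminum alloy, bronze, tungsten.
Convert each candidate to consistent units, then evaluate M:
  aluminum alloy: E = 72.80 GPa, ρ = 2780 kg/m³
  bronze: E = 114.7 GPa, ρ = 8830 kg/m³
  tungsten: E = 404.1 GPa, ρ = 19220 kg/m³
  aluminum alloy: M = 1.50×10⁻³
  bronze: M = 0.550×10⁻³
  tungsten: M = 0.385×10⁻³
Aluminum alloy has the largest M.

aluminum alloy, M = 1.50×10⁻³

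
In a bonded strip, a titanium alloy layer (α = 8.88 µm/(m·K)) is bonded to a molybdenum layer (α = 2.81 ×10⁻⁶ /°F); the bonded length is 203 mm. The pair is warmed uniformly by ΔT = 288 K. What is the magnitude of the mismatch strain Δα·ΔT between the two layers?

molybdenum: α = 2.81×10⁻⁶/°F × 9/5 = 5.06×10⁻⁶/K.
Δα = |8.88 − 5.06|×10⁻⁶/K = 3.82×10⁻⁶/K.
Mismatch strain = Δα·ΔT = 3.82×10⁻⁶ × 288.0 = 1.10×10⁻³.

1.10×10⁻³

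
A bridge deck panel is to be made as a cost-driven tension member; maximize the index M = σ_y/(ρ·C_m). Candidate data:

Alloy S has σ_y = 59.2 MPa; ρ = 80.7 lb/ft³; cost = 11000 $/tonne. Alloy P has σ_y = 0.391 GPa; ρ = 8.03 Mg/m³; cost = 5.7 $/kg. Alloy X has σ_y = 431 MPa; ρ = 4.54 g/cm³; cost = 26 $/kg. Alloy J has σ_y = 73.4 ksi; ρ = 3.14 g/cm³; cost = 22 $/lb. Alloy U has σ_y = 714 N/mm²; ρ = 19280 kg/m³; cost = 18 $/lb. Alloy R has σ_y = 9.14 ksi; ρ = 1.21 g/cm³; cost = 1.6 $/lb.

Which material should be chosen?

alloy R

Putting every candidate on a common basis:
  alloy S: σ_y = 59.20 MPa, ρ = 1293 kg/m³, cost = 11.00 $/kg
  alloy P: σ_y = 391.0 MPa, ρ = 8030 kg/m³, cost = 5.700 $/kg
  alloy X: σ_y = 431.0 MPa, ρ = 4540 kg/m³, cost = 26.00 $/kg
  alloy J: σ_y = 506.1 MPa, ρ = 3140 kg/m³, cost = 48.50 $/kg
  alloy U: σ_y = 714.0 MPa, ρ = 19280 kg/m³, cost = 39.68 $/kg
  alloy R: σ_y = 63.02 MPa, ρ = 1210 kg/m³, cost = 3.527 $/kg
  alloy R: M = 14.8 kN·m per $
  alloy P: M = 8.54 kN·m per $
  alloy S: M = 4.16 kN·m per $
  alloy X: M = 3.65 kN·m per $
  alloy J: M = 3.32 kN·m per $
  alloy U: M = 0.933 kN·m per $
Highest index: alloy R.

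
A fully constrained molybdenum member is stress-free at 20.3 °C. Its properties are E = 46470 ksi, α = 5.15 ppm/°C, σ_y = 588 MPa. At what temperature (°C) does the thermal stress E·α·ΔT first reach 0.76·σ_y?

E = 46470 ksi = 320.4 GPa.
E·α·ΔT = 446.9 MPa ⇒ ΔT = 446.9 / (320.4×10³ × 5.15×10⁻⁶) = 270.8 K.
T = 20.3 + 270.8 = 291.1 °C.

291 °C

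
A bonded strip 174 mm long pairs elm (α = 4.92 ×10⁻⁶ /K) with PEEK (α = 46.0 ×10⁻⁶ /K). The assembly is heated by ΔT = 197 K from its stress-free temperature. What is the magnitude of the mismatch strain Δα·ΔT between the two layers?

Δα = |4.92 − 46.0|×10⁻⁶/K = 41.1×10⁻⁶/K.
Mismatch strain = Δα·ΔT = 41.1×10⁻⁶ × 197.0 = 8.09×10⁻³.

8.09×10⁻³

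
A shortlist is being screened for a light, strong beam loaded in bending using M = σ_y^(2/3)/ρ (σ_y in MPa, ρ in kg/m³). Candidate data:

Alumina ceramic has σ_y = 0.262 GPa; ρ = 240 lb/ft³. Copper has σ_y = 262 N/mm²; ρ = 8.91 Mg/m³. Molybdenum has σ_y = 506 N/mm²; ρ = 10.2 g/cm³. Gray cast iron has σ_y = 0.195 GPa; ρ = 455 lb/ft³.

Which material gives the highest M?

Convert each candidate to consistent units, then evaluate M:
  alumina ceramic: σ_y = 262.0 MPa, ρ = 3844 kg/m³
  copper: σ_y = 262.0 MPa, ρ = 8910 kg/m³
  molybdenum: σ_y = 506.0 MPa, ρ = 10200 kg/m³
  gray cast iron: σ_y = 195.0 MPa, ρ = 7288 kg/m³
  alumina ceramic: M = 10.7×10⁻³
  molybdenum: M = 6.23×10⁻³
  gray cast iron: M = 4.61×10⁻³
  copper: M = 4.60×10⁻³
Alumina ceramic has the largest M.

alumina ceramic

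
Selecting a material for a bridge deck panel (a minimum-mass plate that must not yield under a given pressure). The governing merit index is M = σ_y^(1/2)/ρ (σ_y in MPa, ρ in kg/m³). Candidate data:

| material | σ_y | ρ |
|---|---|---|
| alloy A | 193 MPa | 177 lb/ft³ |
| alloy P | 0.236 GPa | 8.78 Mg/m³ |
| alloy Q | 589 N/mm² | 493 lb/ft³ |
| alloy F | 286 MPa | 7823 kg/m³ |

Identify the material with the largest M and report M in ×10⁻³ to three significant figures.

In SI units:
  alloy A: σ_y = 193.0 MPa, ρ = 2835 kg/m³
  alloy P: σ_y = 236.0 MPa, ρ = 8780 kg/m³
  alloy Q: σ_y = 589.0 MPa, ρ = 7897 kg/m³
  alloy F: σ_y = 286.0 MPa, ρ = 7823 kg/m³
  alloy A: M = 4.90×10⁻³
  alloy Q: M = 3.07×10⁻³
  alloy F: M = 2.16×10⁻³
  alloy P: M = 1.75×10⁻³
Highest index: alloy A.

alloy A, M = 4.90×10⁻³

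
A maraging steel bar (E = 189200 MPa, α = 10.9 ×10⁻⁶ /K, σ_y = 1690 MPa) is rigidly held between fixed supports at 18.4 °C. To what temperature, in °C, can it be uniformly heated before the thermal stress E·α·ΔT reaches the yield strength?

E = 189200 MPa = 189.2 GPa.
E·α·ΔT = 1690 MPa ⇒ ΔT = 1690 / (189.2×10³ × 10.9×10⁻⁶) = 819.5 K.
T = 18.4 + 819.5 = 837.9 °C.

838 °C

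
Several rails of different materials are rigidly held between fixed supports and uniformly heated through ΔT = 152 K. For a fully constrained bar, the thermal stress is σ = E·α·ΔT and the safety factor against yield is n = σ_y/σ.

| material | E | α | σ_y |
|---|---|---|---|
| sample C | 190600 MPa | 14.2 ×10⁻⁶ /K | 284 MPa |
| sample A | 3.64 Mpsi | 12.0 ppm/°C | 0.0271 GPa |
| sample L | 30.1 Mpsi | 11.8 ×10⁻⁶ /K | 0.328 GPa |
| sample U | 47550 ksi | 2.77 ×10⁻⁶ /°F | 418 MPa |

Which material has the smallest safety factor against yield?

sample A

Converting E to GPa, α to ×10⁻⁶/K, σ_y to MPa, then σ and n for each:
  sample C: E = 190.6, α = 14.2, σ_y = 284.0 → σ = 411 MPa, n = 0.690
  sample A: E = 25.10, α = 12.0, σ_y = 27.10 → σ = 45.8 MPa, n = 0.592
  sample L: E = 207.5, α = 11.8, σ_y = 328.0 → σ = 372 MPa, n = 0.881
  sample U: E = 327.8, α = 4.99, σ_y = 418.0 → σ = 248 MPa, n = 1.68
The minimum is sample A at n = 0.592.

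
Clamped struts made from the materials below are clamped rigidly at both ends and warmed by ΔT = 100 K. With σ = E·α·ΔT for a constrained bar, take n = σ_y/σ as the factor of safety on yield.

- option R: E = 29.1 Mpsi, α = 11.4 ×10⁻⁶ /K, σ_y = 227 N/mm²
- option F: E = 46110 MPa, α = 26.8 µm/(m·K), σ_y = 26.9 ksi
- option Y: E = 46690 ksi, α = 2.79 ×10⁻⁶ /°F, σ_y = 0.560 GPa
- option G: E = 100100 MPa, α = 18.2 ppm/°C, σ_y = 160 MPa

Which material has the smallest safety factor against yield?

With everything in SI (GPa, ×10⁻⁶/K, MPa):
  option R: E = 200.6, α = 11.4, σ_y = 227.0 → σ = 229 MPa, n = 0.992
  option F: E = 46.11, α = 26.8, σ_y = 185.5 → σ = 124 MPa, n = 1.50
  option Y: E = 321.9, α = 5.02, σ_y = 560.0 → σ = 162 MPa, n = 3.46
  option G: E = 100.1, α = 18.2, σ_y = 160.0 → σ = 182 MPa, n = 0.878
Option G has the lowest safety factor, n = 0.878.

option G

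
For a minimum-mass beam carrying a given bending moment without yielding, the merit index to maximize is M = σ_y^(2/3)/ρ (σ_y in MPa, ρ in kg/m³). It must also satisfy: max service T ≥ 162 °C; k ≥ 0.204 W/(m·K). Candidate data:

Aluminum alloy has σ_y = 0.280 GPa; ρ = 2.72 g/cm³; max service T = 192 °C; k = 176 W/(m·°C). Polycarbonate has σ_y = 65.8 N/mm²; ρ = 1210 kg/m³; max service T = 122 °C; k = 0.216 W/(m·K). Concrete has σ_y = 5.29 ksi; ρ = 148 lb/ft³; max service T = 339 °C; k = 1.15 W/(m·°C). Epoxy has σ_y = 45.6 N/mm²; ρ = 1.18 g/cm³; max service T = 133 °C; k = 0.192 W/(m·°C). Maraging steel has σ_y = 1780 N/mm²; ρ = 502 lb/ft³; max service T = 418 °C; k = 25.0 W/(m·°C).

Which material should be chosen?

Screen on constraints: max service T ≥ 162 °C; k ≥ 0.204 W/(m·K). Survivors: aluminum alloy, concrete, maraging steel.
After converting to SI:
  aluminum alloy: σ_y = 280.0 MPa, ρ = 2720 kg/m³
  concrete: σ_y = 36.47 MPa, ρ = 2371 kg/m³
  maraging steel: σ_y = 1780 MPa, ρ = 8041 kg/m³
  maraging steel: M = 18.3×10⁻³
  aluminum alloy: M = 15.7×10⁻³
  concrete: M = 4.64×10⁻³
Maraging steel ranks first.

maraging steel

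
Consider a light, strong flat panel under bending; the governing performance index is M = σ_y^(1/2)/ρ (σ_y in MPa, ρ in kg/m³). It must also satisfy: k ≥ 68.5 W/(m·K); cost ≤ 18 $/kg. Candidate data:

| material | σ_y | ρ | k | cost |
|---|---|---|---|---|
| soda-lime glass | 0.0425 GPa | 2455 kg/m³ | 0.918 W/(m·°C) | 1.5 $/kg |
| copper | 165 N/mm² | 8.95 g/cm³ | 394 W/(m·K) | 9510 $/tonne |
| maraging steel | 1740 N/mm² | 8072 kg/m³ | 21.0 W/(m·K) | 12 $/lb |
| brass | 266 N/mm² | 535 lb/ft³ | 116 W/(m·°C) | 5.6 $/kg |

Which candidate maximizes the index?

Screen on constraints: k ≥ 68.5 W/(m·K); cost ≤ 18 $/kg. Survivors: copper, brass.
Convert each candidate to consistent units, then evaluate M:
  copper: σ_y = 165.0 MPa, ρ = 8950 kg/m³
  brass: σ_y = 266.0 MPa, ρ = 8570 kg/m³
  brass: M = 1.90×10⁻³
  copper: M = 1.44×10⁻³
Brass ranks first.

brass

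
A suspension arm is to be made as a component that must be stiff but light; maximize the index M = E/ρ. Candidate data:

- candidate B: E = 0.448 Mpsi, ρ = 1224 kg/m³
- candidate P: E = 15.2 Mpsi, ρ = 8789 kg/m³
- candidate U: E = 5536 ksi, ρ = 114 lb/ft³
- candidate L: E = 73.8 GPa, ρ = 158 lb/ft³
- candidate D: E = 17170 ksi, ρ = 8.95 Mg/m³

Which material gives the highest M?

candidate L

Convert each candidate to consistent units, then evaluate M:
  candidate B: E = 3.089 GPa, ρ = 1224 kg/m³
  candidate P: E = 104.8 GPa, ρ = 8789 kg/m³
  candidate U: E = 38.17 GPa, ρ = 1826 kg/m³
  candidate L: E = 73.80 GPa, ρ = 2531 kg/m³
  candidate D: E = 118.4 GPa, ρ = 8950 kg/m³
  candidate L: M = 29.2 MN·m/kg
  candidate U: M = 20.9 MN·m/kg
  candidate D: M = 13.2 MN·m/kg
  candidate P: M = 11.9 MN·m/kg
  candidate B: M = 2.52 MN·m/kg
The maximum is for candidate L.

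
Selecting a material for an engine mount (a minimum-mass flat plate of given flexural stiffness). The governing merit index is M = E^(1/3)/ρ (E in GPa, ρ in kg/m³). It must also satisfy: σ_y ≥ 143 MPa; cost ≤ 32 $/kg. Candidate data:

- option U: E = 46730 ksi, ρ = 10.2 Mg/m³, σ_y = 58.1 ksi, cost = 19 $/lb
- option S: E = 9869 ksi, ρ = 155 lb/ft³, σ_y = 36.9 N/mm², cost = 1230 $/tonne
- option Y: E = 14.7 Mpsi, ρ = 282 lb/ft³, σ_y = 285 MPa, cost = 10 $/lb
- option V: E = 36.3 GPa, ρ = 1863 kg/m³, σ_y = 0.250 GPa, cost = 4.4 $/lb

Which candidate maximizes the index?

Screen on constraints: σ_y ≥ 143 MPa; cost ≤ 32 $/kg. Survivors: option Y, option V.
Putting every candidate on a common basis:
  option Y: E = 101.4 GPa, ρ = 4517 kg/m³
  option V: E = 36.30 GPa, ρ = 1863 kg/m³
  option V: M = 1.78×10⁻³
  option Y: M = 1.03×10⁻³
Option V has the largest M.

option V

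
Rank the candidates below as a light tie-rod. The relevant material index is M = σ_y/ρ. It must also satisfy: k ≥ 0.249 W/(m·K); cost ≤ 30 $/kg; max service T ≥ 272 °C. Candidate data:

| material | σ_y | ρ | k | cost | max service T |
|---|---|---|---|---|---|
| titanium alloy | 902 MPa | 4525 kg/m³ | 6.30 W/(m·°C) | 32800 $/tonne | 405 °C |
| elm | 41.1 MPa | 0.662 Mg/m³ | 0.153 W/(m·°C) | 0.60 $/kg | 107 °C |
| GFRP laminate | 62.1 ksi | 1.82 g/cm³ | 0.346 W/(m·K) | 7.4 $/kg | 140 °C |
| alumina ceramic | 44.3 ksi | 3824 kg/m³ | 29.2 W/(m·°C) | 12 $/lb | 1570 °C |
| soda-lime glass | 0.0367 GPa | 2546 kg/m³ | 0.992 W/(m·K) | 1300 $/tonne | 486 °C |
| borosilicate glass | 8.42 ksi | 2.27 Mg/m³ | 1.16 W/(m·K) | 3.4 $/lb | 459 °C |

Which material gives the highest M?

Screen on constraints: k ≥ 0.249 W/(m·K); cost ≤ 30 $/kg; max service T ≥ 272 °C. Survivors: alumina ceramic, soda-lime glass, borosilicate glass.
Putting every candidate on a common basis:
  alumina ceramic: σ_y = 305.4 MPa, ρ = 3824 kg/m³
  soda-lime glass: σ_y = 36.70 MPa, ρ = 2546 kg/m³
  borosilicate glass: σ_y = 58.05 MPa, ρ = 2270 kg/m³
  alumina ceramic: M = 79.9 kN·m/kg
  borosilicate glass: M = 25.6 kN·m/kg
  soda-lime glass: M = 14.4 kN·m/kg
The maximum is for alumina ceramic.

alumina ceramic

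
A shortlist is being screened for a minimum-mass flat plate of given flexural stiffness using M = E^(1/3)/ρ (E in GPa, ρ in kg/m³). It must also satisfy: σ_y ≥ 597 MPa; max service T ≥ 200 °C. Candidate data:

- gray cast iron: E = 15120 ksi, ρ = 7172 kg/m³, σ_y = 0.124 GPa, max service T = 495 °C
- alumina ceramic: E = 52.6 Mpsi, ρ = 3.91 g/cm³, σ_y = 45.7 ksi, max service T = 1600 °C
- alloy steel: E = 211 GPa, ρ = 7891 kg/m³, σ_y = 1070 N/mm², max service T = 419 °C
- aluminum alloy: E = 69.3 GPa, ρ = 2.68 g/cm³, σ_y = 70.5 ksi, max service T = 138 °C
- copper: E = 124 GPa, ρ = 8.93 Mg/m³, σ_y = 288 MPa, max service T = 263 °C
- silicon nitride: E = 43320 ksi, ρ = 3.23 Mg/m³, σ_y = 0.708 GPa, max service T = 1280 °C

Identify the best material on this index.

silicon nitride

Screen on constraints: σ_y ≥ 597 MPa; max service T ≥ 200 °C. Survivors: alloy steel, silicon nitride.
Convert each candidate to consistent units, then evaluate M:
  alloy steel: E = 211.0 GPa, ρ = 7891 kg/m³
  silicon nitride: E = 298.7 GPa, ρ = 3230 kg/m³
  silicon nitride: M = 2.07×10⁻³
  alloy steel: M = 0.754×10⁻³
Silicon nitride ranks first.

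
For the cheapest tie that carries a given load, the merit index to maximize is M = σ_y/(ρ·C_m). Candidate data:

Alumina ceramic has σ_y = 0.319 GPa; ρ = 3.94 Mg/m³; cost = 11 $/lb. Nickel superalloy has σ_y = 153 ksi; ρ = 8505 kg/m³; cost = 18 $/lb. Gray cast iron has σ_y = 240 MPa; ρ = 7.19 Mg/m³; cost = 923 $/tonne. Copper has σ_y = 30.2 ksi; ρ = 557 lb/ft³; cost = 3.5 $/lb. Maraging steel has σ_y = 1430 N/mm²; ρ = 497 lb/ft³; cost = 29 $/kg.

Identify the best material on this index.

gray cast iron

In SI units:
  alumina ceramic: σ_y = 319.0 MPa, ρ = 3940 kg/m³, cost = 24.25 $/kg
  nickel superalloy: σ_y = 1055 MPa, ρ = 8505 kg/m³, cost = 39.68 $/kg
  gray cast iron: σ_y = 240.0 MPa, ρ = 7190 kg/m³, cost = 0.9230 $/kg
  copper: σ_y = 208.2 MPa, ρ = 8922 kg/m³, cost = 7.716 $/kg
  maraging steel: σ_y = 1430 MPa, ρ = 7961 kg/m³, cost = 29.00 $/kg
  gray cast iron: M = 36.2 kN·m per $
  maraging steel: M = 6.19 kN·m per $
  alumina ceramic: M = 3.34 kN·m per $
  nickel superalloy: M = 3.13 kN·m per $
  copper: M = 3.02 kN·m per $
Gray cast iron has the largest M.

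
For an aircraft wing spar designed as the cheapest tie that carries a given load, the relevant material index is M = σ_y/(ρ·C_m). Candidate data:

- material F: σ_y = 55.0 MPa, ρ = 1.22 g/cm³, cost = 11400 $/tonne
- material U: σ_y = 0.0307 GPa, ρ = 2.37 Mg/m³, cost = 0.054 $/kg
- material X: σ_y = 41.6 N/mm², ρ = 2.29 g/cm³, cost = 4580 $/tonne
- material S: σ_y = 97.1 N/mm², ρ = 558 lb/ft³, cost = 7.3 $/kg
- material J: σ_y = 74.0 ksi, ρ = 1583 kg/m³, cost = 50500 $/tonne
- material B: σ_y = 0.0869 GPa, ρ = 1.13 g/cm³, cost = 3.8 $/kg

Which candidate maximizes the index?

Convert each candidate to consistent units, then evaluate M:
  material F: σ_y = 55.00 MPa, ρ = 1220 kg/m³, cost = 11.40 $/kg
  material U: σ_y = 30.70 MPa, ρ = 2370 kg/m³, cost = 0.05400 $/kg
  material X: σ_y = 41.60 MPa, ρ = 2290 kg/m³, cost = 4.580 $/kg
  material S: σ_y = 97.10 MPa, ρ = 8938 kg/m³, cost = 7.300 $/kg
  material J: σ_y = 510.2 MPa, ρ = 1583 kg/m³, cost = 50.50 $/kg
  material B: σ_y = 86.90 MPa, ρ = 1130 kg/m³, cost = 3.800 $/kg
  material U: M = 240 kN·m per $
  material B: M = 20.2 kN·m per $
  material J: M = 6.38 kN·m per $
  material X: M = 3.97 kN·m per $
  material F: M = 3.95 kN·m per $
  material S: M = 1.49 kN·m per $
Material U has the largest M.

material U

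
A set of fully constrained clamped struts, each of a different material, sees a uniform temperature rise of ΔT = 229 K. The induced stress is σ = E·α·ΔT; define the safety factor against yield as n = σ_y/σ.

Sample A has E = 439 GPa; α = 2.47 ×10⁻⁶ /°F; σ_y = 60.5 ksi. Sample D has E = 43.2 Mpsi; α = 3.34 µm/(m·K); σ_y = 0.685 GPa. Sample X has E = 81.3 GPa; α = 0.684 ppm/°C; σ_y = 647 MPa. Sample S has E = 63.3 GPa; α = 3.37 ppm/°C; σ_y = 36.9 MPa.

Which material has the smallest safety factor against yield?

sample S

Converting E to GPa, α to ×10⁻⁶/K, σ_y to MPa, then σ and n for each:
  sample A: E = 439.0, α = 4.45, σ_y = 417.1 → σ = 447 MPa, n = 0.933
  sample D: E = 297.9, α = 3.34, σ_y = 685.0 → σ = 228 MPa, n = 3.01
  sample X: E = 81.30, α = 0.684, σ_y = 647.0 → σ = 12.7 MPa, n = 50.8
  sample S: E = 63.30, α = 3.37, σ_y = 36.90 → σ = 48.9 MPa, n = 0.755
Sample S has the lowest safety factor, n = 0.755.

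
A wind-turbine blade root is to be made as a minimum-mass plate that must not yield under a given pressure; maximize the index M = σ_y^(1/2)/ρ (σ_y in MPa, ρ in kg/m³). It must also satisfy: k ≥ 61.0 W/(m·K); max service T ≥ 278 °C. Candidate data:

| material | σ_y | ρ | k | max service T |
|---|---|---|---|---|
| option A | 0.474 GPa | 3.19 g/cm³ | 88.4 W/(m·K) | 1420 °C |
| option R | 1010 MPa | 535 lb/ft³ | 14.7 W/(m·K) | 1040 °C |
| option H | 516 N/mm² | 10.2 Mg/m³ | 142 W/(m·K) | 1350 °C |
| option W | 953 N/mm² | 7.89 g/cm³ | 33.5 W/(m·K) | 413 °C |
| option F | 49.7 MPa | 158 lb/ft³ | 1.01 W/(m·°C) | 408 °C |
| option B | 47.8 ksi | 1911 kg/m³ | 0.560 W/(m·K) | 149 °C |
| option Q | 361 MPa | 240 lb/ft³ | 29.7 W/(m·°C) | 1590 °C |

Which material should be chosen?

option A

Screen on constraints: k ≥ 61.0 W/(m·K); max service T ≥ 278 °C. Survivors: option A, option H.
Convert each candidate to consistent units, then evaluate M:
  option A: σ_y = 474.0 MPa, ρ = 3190 kg/m³
  option H: σ_y = 516.0 MPa, ρ = 10200 kg/m³
  option A: M = 6.82×10⁻³
  option H: M = 2.23×10⁻³
Highest index: option A.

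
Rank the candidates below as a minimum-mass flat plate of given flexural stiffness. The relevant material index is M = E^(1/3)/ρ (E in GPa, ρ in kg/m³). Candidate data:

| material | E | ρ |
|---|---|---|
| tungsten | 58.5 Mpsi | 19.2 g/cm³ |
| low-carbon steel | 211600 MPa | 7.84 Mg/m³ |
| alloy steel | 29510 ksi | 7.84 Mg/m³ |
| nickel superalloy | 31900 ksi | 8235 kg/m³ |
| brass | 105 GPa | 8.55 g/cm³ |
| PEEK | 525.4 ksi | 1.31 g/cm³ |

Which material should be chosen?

In SI units:
  tungsten: E = 403.3 GPa, ρ = 19200 kg/m³
  low-carbon steel: E = 211.6 GPa, ρ = 7840 kg/m³
  alloy steel: E = 203.5 GPa, ρ = 7840 kg/m³
  nickel superalloy: E = 219.9 GPa, ρ = 8235 kg/m³
  brass: E = 105.0 GPa, ρ = 8550 kg/m³
  PEEK: E = 3.623 GPa, ρ = 1310 kg/m³
  PEEK: M = 1.17×10⁻³
  low-carbon steel: M = 0.760×10⁻³
  alloy steel: M = 0.750×10⁻³
  nickel superalloy: M = 0.733×10⁻³
  brass: M = 0.552×10⁻³
  tungsten: M = 0.385×10⁻³
PEEK has the largest M.

PEEK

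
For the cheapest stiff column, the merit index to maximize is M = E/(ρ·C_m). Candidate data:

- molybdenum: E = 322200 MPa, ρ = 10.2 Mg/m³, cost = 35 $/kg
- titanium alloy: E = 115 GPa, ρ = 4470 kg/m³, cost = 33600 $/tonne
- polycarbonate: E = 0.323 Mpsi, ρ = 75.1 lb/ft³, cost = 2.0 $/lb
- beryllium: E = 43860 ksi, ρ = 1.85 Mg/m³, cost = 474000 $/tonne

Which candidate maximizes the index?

In SI units:
  molybdenum: E = 322.2 GPa, ρ = 10200 kg/m³, cost = 35.00 $/kg
  titanium alloy: E = 115.0 GPa, ρ = 4470 kg/m³, cost = 33.60 $/kg
  polycarbonate: E = 2.227 GPa, ρ = 1203 kg/m³, cost = 4.409 $/kg
  beryllium: E = 302.4 GPa, ρ = 1850 kg/m³, cost = 474.0 $/kg
  molybdenum: M = 0.903 MN·m per $
  titanium alloy: M = 0.766 MN·m per $
  polycarbonate: M = 0.420 MN·m per $
  beryllium: M = 0.345 MN·m per $
Molybdenum has the largest M.

molybdenum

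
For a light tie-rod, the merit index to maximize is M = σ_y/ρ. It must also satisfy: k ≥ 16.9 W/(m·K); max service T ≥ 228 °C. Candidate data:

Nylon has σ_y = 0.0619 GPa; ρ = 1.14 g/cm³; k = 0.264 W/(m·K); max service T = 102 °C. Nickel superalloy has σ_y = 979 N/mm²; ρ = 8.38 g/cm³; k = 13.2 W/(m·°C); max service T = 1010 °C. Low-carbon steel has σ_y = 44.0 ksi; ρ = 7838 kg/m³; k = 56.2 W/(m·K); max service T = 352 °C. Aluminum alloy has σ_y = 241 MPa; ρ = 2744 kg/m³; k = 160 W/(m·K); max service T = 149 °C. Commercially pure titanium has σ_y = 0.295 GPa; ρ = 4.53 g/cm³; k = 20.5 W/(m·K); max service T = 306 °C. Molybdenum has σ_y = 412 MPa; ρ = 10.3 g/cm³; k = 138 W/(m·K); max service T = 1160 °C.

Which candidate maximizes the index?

commercially pure titanium

Screen on constraints: k ≥ 16.9 W/(m·K); max service T ≥ 228 °C. Survivors: low-carbon steel, commercially pure titanium, molybdenum.
In SI units:
  low-carbon steel: σ_y = 303.4 MPa, ρ = 7838 kg/m³
  commercially pure titanium: σ_y = 295.0 MPa, ρ = 4530 kg/m³
  molybdenum: σ_y = 412.0 MPa, ρ = 10300 kg/m³
  commercially pure titanium: M = 65.1 kN·m/kg
  molybdenum: M = 40.0 kN·m/kg
  low-carbon steel: M = 38.7 kN·m/kg
Highest index: commercially pure titanium.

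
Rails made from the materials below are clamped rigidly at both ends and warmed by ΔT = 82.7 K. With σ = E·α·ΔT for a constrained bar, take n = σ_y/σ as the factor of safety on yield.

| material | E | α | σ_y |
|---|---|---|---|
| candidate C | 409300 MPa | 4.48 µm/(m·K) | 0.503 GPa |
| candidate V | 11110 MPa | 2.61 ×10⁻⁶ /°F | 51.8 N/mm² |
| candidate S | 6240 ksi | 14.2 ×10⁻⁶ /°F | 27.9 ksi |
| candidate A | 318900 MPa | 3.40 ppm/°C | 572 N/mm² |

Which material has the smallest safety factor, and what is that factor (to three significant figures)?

With everything in SI (GPa, ×10⁻⁶/K, MPa):
  candidate C: E = 409.3, α = 4.48, σ_y = 503.0 → σ = 152 MPa, n = 3.32
  candidate V: E = 11.11, α = 4.70, σ_y = 51.80 → σ = 4.32 MPa, n = 12.0
  candidate S: E = 43.02, α = 25.6, σ_y = 192.4 → σ = 90.9 MPa, n = 2.12
  candidate A: E = 318.9, α = 3.40, σ_y = 572.0 → σ = 89.7 MPa, n = 6.38
Candidate S has the lowest safety factor, n = 2.12.

candidate S, n = 2.12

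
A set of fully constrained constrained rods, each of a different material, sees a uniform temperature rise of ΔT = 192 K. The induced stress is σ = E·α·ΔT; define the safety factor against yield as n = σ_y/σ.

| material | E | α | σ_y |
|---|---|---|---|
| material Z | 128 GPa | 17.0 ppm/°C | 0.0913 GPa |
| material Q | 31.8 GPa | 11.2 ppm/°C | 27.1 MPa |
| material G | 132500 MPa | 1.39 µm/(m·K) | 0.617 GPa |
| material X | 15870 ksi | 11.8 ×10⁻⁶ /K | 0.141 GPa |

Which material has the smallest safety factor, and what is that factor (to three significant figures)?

With everything in SI (GPa, ×10⁻⁶/K, MPa):
  material Z: E = 128.0, α = 17.0, σ_y = 91.30 → σ = 418 MPa, n = 0.219
  material Q: E = 31.80, α = 11.2, σ_y = 27.10 → σ = 68.4 MPa, n = 0.396
  material G: E = 132.5, α = 1.39, σ_y = 617.0 → σ = 35.4 MPa, n = 17.4
  material X: E = 109.4, α = 11.8, σ_y = 141.0 → σ = 248 MPa, n = 0.569
Smallest n: material Z with n = 0.219.

material Z, n = 0.219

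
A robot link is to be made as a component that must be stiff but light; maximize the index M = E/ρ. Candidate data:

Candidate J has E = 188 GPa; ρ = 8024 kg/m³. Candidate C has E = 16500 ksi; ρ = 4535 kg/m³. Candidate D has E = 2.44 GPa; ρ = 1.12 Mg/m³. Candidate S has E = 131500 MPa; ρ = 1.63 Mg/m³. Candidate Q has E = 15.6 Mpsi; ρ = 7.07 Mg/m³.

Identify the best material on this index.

After converting to SI:
  candidate J: E = 188.0 GPa, ρ = 8024 kg/m³
  candidate C: E = 113.8 GPa, ρ = 4535 kg/m³
  candidate D: E = 2.440 GPa, ρ = 1120 kg/m³
  candidate S: E = 131.5 GPa, ρ = 1630 kg/m³
  candidate Q: E = 107.6 GPa, ρ = 7070 kg/m³
  candidate S: M = 80.7 MN·m/kg
  candidate C: M = 25.1 MN·m/kg
  candidate J: M = 23.4 MN·m/kg
  candidate Q: M = 15.2 MN·m/kg
  candidate D: M = 2.18 MN·m/kg
The maximum is for candidate S.

candidate S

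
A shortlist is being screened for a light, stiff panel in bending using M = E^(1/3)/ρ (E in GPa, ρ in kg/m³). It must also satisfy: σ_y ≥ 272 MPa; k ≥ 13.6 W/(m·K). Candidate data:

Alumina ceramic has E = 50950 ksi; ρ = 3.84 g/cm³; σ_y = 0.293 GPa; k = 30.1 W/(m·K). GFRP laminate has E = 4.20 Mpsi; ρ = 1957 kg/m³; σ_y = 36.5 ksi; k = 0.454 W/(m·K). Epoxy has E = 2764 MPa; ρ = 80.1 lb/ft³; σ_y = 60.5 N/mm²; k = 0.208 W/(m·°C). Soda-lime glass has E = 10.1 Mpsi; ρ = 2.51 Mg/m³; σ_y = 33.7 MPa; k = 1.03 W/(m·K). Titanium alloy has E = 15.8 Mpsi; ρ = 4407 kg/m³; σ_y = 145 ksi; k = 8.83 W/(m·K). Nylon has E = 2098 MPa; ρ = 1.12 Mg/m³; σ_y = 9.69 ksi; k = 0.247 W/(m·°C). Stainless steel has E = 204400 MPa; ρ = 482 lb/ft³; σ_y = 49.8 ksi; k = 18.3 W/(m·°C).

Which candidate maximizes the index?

Screen on constraints: σ_y ≥ 272 MPa; k ≥ 13.6 W/(m·K). Survivors: alumina ceramic, stainless steel.
Convert each candidate to consistent units, then evaluate M:
  alumina ceramic: E = 351.3 GPa, ρ = 3840 kg/m³
  stainless steel: E = 204.4 GPa, ρ = 7721 kg/m³
  alumina ceramic: M = 1.84×10⁻³
  stainless steel: M = 0.763×10⁻³
Alumina ceramic ranks first.

alumina ceramic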